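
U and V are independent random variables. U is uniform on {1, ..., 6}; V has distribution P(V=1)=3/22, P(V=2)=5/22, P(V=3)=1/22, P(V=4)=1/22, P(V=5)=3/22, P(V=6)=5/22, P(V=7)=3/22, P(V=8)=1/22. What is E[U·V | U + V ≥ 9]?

P(U + V ≥ 9) = 53/132.
Summing UV·P(x,y) over outcomes with U + V ≥ 9 gives 1415/132.
E[U·V | U + V ≥ 9] = (1415/132) / (53/132) = 1415/53.

1415/53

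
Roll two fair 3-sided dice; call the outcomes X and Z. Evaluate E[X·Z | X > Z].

11/3

P(X > Z) = 1/3.
Summing XZ·P(x,y) over outcomes with X > Z gives 11/9.
E[X·Z | X > Z] = (11/9) / (1/3) = 11/3.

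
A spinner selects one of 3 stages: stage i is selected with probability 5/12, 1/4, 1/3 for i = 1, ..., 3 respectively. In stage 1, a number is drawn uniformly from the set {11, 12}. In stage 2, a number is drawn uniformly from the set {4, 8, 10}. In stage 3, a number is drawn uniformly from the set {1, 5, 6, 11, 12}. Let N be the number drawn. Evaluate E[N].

215/24

E[N | stage 1] = (11+12)/2 = 23/2.
E[N | stage 2] = (4+8+10)/3 = 22/3.
E[N | stage 3] = (1+5+6+11+12)/5 = 7.
E[N] = (5/12)·(23/2) + (1/4)·(22/3) + (1/3)·(7) = 215/24.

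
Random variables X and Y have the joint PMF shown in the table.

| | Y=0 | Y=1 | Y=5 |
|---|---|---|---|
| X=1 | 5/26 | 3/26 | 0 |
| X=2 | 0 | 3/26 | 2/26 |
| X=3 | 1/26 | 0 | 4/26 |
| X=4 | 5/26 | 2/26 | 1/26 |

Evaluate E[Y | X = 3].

P(X = 3) = 5/26.
Σ Y·P over the event = 0·(1/26) + 5·(4/26) = 10/13.
E[Y | X = 3] = (10/13) / (5/26) = 4.

4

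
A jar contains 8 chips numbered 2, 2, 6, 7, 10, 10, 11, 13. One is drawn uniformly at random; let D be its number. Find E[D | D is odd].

P(D is odd) = 3/8.
Σ over the event: 7·1/8 + 11·1/8 + 13·1/8 = 31/8.
E[D | D is odd] = (31/8) / (3/8) = 31/3.

31/3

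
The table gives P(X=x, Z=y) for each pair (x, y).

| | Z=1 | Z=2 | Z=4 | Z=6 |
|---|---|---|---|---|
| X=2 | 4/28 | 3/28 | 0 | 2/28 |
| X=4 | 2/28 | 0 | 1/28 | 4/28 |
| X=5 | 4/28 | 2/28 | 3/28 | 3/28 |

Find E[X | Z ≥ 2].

35/9

P(Z ≥ 2) = 9/14.
Σ X·P over the event = 2·(3/28) + 2·(2/28) + 4·(1/28) + 4·(4/28) + 5·(2/28) + 5·(3/28) + 5·(3/28) = 5/2.
E[X | Z ≥ 2] = (5/2) / (9/14) = 35/9.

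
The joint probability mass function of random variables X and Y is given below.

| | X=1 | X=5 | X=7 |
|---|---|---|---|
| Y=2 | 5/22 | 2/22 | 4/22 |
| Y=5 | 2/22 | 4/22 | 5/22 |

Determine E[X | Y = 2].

P(Y = 2) = 1/2.
Σ X·P over the event = 1·(5/22) + 5·(2/22) + 7·(4/22) = 43/22.
E[X | Y = 2] = (43/22) / (1/2) = 43/11.

43/11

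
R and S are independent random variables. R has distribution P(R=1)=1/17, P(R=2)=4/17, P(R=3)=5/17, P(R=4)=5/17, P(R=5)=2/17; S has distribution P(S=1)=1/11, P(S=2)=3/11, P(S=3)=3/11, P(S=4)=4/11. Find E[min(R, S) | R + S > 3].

451/179

P(R + S > 3) = 179/187.
Summing min(R,S)·P(x,y) over outcomes with R + S > 3 gives 41/17.
E[min(R, S) | R + S > 3] = (41/17) / (179/187) = 451/179.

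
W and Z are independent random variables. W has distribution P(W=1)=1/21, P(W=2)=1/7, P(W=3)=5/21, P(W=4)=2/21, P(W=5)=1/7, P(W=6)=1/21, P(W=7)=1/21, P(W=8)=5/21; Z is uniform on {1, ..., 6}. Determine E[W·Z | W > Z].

P(W > Z) = 4/7.
Summing WZ·P(x,y) over outcomes with W > Z gives 221/21.
E[W·Z | W > Z] = (221/21) / (4/7) = 221/12.

221/12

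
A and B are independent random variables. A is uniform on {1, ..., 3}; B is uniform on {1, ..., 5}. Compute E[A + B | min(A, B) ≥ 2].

6

Outcomes with min(A, B) ≥ 2: (2,2), (2,3), (2,4), (2,5), (3,2), (3,3), (3,4), (3,5), each with probability 1/15.
E[A + B | min(A, B) ≥ 2] = (4 + 5 + 6 + 7 + 5 + 6 + 7 + 8) / 8 = 6.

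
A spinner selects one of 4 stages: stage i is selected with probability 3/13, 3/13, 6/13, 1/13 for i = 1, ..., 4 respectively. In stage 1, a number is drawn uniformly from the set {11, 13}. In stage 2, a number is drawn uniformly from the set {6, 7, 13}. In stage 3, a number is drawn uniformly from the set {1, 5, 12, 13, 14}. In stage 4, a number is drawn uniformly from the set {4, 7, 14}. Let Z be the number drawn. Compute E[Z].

373/39

E[Z | stage 1] = (11+13)/2 = 12.
E[Z | stage 2] = (6+7+13)/3 = 26/3.
E[Z | stage 3] = (1+5+12+13+14)/5 = 9.
E[Z | stage 4] = (4+7+14)/3 = 25/3.
E[Z] = (3/13)·(12) + (3/13)·(26/3) + (6/13)·(9) + (1/13)·(25/3) = 373/39.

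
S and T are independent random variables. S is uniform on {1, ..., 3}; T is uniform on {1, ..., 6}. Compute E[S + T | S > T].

4

Outcomes with S > T: (2,1), (3,1), (3,2), each with probability 1/18.
E[S + T | S > T] = (3 + 4 + 5) / 3 = 4.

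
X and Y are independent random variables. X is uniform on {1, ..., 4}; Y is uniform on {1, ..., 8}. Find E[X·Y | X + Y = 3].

Outcomes with X + Y = 3: (1,2), (2,1), each with probability 1/32.
E[X·Y | X + Y = 3] = (2 + 2) / 2 = 2.

2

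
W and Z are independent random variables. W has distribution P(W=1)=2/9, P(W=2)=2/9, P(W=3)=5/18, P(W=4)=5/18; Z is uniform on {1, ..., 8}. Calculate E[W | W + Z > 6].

239/83

P(W + Z > 6) = 83/144.
Summing W·P(x,y) over outcomes with W + Z > 6 gives 239/144.
E[W | W + Z > 6] = (239/144) / (83/144) = 239/83.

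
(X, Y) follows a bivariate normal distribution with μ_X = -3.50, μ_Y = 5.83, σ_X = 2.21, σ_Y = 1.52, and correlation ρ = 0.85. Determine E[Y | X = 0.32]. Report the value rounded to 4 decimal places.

8.0632

E[Y | X=x] = μ_Y + ρ(σ_Y/σ_X)(x − μ_X) for jointly normal variables.
E[Y | X=0.32] = 5.83 + (0.85)·(1.52/2.21)·(0.32 − (-3.50)) = 5.83 + (0.58462)·(3.82) = 8.0632.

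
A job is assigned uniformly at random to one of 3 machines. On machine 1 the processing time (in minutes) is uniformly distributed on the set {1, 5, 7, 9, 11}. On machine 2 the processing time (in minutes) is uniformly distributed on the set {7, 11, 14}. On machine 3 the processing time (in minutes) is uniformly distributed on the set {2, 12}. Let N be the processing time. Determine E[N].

364/45

E[N | machine 1] = (1+5+7+9+11)/5 = 33/5.
E[N | machine 2] = (7+11+14)/3 = 32/3.
E[N | machine 3] = (2+12)/2 = 7.
E[N] = (1/3)·(33/5) + (1/3)·(32/3) + (1/3)·(7) = 364/45.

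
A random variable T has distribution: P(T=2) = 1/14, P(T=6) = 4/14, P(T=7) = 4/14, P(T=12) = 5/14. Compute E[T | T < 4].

P(T < 4) = 1/14.
Σ over the event: 2·1/14 = 1/7.
E[T | T < 4] = (1/7) / (1/14) = 2.

2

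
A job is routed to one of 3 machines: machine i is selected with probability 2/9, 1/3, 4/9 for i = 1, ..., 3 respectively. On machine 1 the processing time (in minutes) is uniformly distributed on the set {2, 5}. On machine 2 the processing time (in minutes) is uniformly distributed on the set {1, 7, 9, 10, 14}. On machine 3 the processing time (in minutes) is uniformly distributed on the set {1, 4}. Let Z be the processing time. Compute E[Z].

E[Z | machine 1] = (2+5)/2 = 7/2.
E[Z | machine 2] = (1+7+9+10+14)/5 = 41/5.
E[Z | machine 3] = (1+4)/2 = 5/2.
By the law of total expectation,
E[Z] = (2/9)·(7/2) + (1/3)·(41/5) + (4/9)·(5/2) = 208/45.

208/45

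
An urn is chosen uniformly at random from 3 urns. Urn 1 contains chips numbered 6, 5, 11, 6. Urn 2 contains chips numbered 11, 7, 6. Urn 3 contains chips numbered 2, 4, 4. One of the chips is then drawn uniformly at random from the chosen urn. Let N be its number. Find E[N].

55/9

E[N | urn 1] = (6+5+11+6)/4 = 7.
E[N | urn 2] = (11+7+6)/3 = 8.
E[N | urn 3] = (2+4+4)/3 = 10/3.
E[N] = (1/3)·(7) + (1/3)·(8) + (1/3)·(10/3) = 55/9.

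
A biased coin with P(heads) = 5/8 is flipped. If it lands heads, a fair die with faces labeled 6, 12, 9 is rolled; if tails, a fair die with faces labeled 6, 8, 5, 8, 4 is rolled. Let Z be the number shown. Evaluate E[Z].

159/20

E[Z | heads] = (6+12+9)/3 = 9.
E[Z | tails] = (6+8+5+8+4)/5 = 31/5.
By the law of total expectation,
E[Z] = (5/8)·(9) + (3/8)·(31/5) = 159/20.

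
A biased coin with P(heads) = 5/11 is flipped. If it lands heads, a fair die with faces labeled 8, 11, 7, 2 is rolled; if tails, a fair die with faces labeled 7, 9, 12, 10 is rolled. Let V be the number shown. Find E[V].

E[V | heads] = (8+11+7+2)/4 = 7.
E[V | tails] = (7+9+12+10)/4 = 19/2.
E[V] = (5/11)·(7) + (6/11)·(19/2) = 92/11.

92/11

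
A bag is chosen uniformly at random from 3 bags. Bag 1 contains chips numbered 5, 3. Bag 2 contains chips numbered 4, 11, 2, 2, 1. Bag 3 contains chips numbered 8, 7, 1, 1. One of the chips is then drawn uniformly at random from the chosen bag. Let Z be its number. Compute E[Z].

49/12

E[Z | bag 1] = (5+3)/2 = 4.
E[Z | bag 2] = (4+11+2+2+1)/5 = 4.
E[Z | bag 3] = (8+7+1+1)/4 = 17/4.
E[Z] = (1/3)·(4) + (1/3)·(4) + (1/3)·(17/4) = 49/12.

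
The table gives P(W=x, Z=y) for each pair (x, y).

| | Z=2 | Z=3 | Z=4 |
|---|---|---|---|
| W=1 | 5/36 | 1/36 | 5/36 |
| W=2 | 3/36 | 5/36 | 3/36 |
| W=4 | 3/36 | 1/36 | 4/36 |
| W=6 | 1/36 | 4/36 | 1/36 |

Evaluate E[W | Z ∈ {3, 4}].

3

P(Z ∈ {3, 4}) = 2/3.
Σ W·P over the event = 1·(1/36) + 1·(5/36) + 2·(5/36) + 2·(3/36) + 4·(1/36) + 4·(4/36) + 6·(4/36) + 6·(1/36) = 2.
E[W | Z ∈ {3, 4}] = (2) / (2/3) = 3.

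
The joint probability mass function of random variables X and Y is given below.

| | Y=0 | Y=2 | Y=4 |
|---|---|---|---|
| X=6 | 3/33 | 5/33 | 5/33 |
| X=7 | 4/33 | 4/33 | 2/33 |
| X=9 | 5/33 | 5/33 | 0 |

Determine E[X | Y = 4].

44/7

P(Y = 4) = 7/33.
Σ X·P over the event = 6·(5/33) + 7·(2/33) = 4/3.
E[X | Y = 4] = (4/3) / (7/33) = 44/7.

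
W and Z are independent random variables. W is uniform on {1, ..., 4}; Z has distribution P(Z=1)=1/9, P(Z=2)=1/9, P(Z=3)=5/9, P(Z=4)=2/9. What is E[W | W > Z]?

18/5

P(W > Z) = 5/18.
Summing W·P(x,y) over outcomes with W > Z gives 1.
E[W | W > Z] = (1) / (5/18) = 18/5.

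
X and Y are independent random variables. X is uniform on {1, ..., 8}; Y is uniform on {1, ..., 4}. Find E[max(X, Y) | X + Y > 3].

149/29

P(X + Y > 3) = 29/32.
Summing max(X,Y)·P(x,y) over outcomes with X + Y > 3 gives 149/32.
E[max(X, Y) | X + Y > 3] = (149/32) / (29/32) = 149/29.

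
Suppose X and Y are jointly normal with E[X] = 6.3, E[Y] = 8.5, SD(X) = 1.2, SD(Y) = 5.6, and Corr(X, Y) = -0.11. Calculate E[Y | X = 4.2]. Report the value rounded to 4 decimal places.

9.5780

The regression of Y on X has slope ρ·σ_Y/σ_X and passes through (μ_X, μ_Y).
E[Y | X=4.2] = 8.5 + (-0.11)·(5.6/1.2)·(4.2 − (6.3)) = 8.5 + (-0.51333)·(-2.1) = 9.5780.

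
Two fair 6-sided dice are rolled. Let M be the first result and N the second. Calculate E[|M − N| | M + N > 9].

P(M + N > 9) = 1/6.
Summing |M−N|·P(x,y) over outcomes with M + N > 9 gives 1/6.
E[|M − N| | M + N > 9] = (1/6) / (1/6) = 1.

1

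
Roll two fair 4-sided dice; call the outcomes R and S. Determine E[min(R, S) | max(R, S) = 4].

P(max(R, S) = 4) = 7/16.
Summing min(R,S)·P(x,y) over outcomes with max(R, S) = 4 gives 1.
E[min(R, S) | max(R, S) = 4] = (1) / (7/16) = 16/7.

16/7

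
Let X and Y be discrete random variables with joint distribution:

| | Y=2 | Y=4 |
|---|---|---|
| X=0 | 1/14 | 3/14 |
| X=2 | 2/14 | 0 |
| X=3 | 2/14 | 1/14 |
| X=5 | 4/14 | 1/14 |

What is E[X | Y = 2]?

10/3

P(Y = 2) = 9/14.
Σ X·P over the event = 0·(1/14) + 2·(2/14) + 3·(2/14) + 5·(4/14) = 15/7.
E[X | Y = 2] = (15/7) / (9/14) = 10/3.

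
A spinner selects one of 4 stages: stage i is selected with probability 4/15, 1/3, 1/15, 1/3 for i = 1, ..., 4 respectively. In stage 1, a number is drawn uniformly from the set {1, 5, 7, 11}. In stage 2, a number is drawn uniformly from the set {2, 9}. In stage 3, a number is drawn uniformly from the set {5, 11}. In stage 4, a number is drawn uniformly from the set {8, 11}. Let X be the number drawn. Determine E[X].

E[X | stage 1] = (1+5+7+11)/4 = 6.
E[X | stage 2] = (2+9)/2 = 11/2.
E[X | stage 3] = (5+11)/2 = 8.
E[X | stage 4] = (8+11)/2 = 19/2.
By the law of total expectation,
E[X] = (4/15)·(6) + (1/3)·(11/2) + (1/15)·(8) + (1/3)·(19/2) = 107/15.

107/15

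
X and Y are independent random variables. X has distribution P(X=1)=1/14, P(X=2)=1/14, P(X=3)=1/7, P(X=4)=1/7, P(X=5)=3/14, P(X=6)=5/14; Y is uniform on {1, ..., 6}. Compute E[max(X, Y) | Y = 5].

75/14

P(Y = 5) = 1/6.
Summing max(X,Y)·P(x,y) over outcomes with Y = 5 gives 25/28.
E[max(X, Y) | Y = 5] = (25/28) / (1/6) = 75/14.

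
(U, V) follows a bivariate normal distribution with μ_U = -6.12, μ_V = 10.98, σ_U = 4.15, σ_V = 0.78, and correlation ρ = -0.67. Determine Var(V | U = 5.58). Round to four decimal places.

For a bivariate normal, Var(V | U=x) = σ_V²(1 − ρ²).
Var(V | U=5.58) = (0.78)²·(1 − (-0.67)²) = 0.6084·0.5511 = 0.3353.

0.3353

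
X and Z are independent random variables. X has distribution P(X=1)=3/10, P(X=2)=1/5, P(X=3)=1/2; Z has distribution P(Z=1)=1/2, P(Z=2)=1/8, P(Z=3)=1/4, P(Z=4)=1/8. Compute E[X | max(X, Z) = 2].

23/13

P(max(X, Z) = 2) = 13/80.
Summing X·P(x,y) over outcomes with max(X, Z) = 2 gives 23/80.
E[X | max(X, Z) = 2] = (23/80) / (13/80) = 23/13.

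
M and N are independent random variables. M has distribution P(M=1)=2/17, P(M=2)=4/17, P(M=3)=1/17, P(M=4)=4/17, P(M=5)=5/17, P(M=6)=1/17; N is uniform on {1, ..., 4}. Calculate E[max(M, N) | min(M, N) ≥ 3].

101/22

P(min(M, N) ≥ 3) = 11/34.
Summing max(M,N)·P(x,y) over outcomes with min(M, N) ≥ 3 gives 101/68.
E[max(M, N) | min(M, N) ≥ 3] = (101/68) / (11/34) = 101/22.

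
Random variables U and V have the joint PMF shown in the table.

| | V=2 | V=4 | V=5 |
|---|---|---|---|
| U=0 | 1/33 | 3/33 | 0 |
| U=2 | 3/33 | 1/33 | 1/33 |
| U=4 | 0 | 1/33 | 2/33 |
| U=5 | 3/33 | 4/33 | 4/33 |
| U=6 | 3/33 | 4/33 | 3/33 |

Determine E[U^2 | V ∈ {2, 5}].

P(V ∈ {2, 5}) = 20/33.
Σ U^2·P over the event = 0·(1/33) + 4·(3/33) + 4·(1/33) + 16·(2/33) + 25·(3/33) + 25·(4/33) + 36·(3/33) + 36·(3/33) = 439/33.
E[U^2 | V ∈ {2, 5}] = (439/33) / (20/33) = 439/20.

439/20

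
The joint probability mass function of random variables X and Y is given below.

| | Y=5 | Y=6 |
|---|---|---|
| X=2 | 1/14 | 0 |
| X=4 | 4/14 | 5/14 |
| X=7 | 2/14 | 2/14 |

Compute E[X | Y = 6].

P(Y = 6) = 1/2.
Σ X·P over the event = 4·(5/14) + 7·(2/14) = 17/7.
E[X | Y = 6] = (17/7) / (1/2) = 34/7.

34/7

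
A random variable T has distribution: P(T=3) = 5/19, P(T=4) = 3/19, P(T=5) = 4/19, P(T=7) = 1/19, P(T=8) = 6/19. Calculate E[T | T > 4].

75/11

P(T > 4) = 11/19.
Σ over the event: 5·4/19 + 7·1/19 + 8·6/19 = 75/19.
E[T | T > 4] = (75/19) / (11/19) = 75/11.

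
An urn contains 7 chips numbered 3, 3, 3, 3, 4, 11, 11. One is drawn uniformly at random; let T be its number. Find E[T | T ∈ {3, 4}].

P(T ∈ {3, 4}) = 5/7.
Σ over the event: 3·4/7 + 4·1/7 = 16/7.
E[T | T ∈ {3, 4}] = (16/7) / (5/7) = 16/5.

16/5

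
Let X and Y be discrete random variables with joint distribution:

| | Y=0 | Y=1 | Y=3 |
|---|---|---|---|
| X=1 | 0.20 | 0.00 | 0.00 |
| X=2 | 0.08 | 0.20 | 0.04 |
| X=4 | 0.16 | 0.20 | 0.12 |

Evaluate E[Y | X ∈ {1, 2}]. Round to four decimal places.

0.6154

P(X ∈ {1, 2}) = 0.52.
Σ Y·P over the event = 0·(0.20) + 0·(0.08) + 1·(0.20) + 3·(0.04) = 0.32.
E[Y | X ∈ {1, 2}] = (0.32) / (0.52) = 0.6154.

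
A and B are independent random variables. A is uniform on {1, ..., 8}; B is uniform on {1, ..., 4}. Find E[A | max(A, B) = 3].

Outcomes with max(A, B) = 3: (1,3), (2,3), (3,1), (3,2), (3,3), each with probability 1/32.
E[A | max(A, B) = 3] = (1 + 2 + 3 + 3 + 3) / 5 = 12/5.

12/5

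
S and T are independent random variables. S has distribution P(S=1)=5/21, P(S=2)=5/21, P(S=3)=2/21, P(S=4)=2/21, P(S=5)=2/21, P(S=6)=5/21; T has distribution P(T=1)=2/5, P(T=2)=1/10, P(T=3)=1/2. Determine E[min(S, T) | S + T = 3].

1

P(S + T = 3) = 5/42.
Summing min(S,T)·P(x,y) over outcomes with S + T = 3 gives 5/42.
E[min(S, T) | S + T = 3] = (5/42) / (5/42) = 1.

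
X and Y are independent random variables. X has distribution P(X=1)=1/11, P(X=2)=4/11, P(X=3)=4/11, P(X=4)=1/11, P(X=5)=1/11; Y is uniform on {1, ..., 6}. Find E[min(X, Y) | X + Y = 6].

P(X + Y = 6) = 1/6.
Summing min(X,Y)·P(x,y) over outcomes with X + Y = 6 gives 4/11.
E[min(X, Y) | X + Y = 6] = (4/11) / (1/6) = 24/11.

24/11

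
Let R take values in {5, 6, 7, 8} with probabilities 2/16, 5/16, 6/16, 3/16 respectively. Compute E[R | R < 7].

40/7

P(R < 7) = 7/16.
Σ over the event: 5·1/8 + 6·5/16 = 5/2.
E[R | R < 7] = (5/2) / (7/16) = 40/7.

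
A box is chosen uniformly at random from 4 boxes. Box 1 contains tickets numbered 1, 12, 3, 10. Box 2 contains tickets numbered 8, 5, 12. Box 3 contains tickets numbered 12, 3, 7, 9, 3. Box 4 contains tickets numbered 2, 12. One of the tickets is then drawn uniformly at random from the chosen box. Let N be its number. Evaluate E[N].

E[N | box 1] = (1+12+3+10)/4 = 13/2.
E[N | box 2] = (8+5+12)/3 = 25/3.
E[N | box 3] = (12+3+7+9+3)/5 = 34/5.
E[N | box 4] = (2+12)/2 = 7.
E[N] = (1/4)·(13/2) + (1/4)·(25/3) + (1/4)·(34/5) + (1/4)·(7) = 859/120.

859/120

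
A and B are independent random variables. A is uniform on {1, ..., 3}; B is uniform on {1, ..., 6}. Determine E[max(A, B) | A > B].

Outcomes with A > B: (2,1), (3,1), (3,2), each with probability 1/18.
E[max(A, B) | A > B] = (2 + 3 + 3) / 3 = 8/3.

8/3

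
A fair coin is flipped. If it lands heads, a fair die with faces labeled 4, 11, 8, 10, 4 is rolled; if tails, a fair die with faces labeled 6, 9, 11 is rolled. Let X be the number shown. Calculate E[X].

E[X | heads] = (4+11+8+10+4)/5 = 37/5.
E[X | tails] = (6+9+11)/3 = 26/3.
E[X] = (1/2)·(37/5) + (1/2)·(26/3) = 241/30.

241/30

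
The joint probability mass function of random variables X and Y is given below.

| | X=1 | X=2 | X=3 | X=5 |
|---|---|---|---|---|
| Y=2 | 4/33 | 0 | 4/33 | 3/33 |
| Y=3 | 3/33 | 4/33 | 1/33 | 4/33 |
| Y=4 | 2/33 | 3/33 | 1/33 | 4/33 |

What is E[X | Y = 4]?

31/10

P(Y = 4) = 10/33.
Σ X·P over the event = 1·(2/33) + 2·(3/33) + 3·(1/33) + 5·(4/33) = 31/33.
E[X | Y = 4] = (31/33) / (10/33) = 31/10.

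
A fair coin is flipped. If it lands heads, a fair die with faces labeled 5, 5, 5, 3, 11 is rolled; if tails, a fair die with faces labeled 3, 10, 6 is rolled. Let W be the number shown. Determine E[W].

91/15

E[W | heads] = (5+5+5+3+11)/5 = 29/5.
E[W | tails] = (3+10+6)/3 = 19/3.
By the law of total expectation,
E[W] = (1/2)·(29/5) + (1/2)·(19/3) = 91/15.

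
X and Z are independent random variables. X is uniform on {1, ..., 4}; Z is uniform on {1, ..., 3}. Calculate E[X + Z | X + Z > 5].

Outcomes with X + Z > 5: (3,3), (4,2), (4,3), each with probability 1/12.
E[X + Z | X + Z > 5] = (6 + 6 + 7) / 3 = 19/3.

19/3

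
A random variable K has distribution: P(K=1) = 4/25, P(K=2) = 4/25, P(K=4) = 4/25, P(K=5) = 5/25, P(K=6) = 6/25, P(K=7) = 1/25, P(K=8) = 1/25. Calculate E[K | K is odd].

18/5

P(K is odd) = 2/5.
Σ over the event: 1·4/25 + 5·1/5 + 7·1/25 = 36/25.
E[K | K is odd] = (36/25) / (2/5) = 18/5.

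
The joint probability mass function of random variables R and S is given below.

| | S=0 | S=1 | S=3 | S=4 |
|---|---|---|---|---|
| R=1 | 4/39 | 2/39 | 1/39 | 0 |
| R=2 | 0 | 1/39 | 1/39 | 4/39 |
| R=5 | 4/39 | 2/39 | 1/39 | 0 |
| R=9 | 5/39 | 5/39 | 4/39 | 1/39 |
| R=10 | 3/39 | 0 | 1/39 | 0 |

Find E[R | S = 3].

P(S = 3) = 8/39.
Σ R·P over the event = 1·(1/39) + 2·(1/39) + 5·(1/39) + 9·(4/39) + 10·(1/39) = 18/13.
E[R | S = 3] = (18/13) / (8/39) = 27/4.

27/4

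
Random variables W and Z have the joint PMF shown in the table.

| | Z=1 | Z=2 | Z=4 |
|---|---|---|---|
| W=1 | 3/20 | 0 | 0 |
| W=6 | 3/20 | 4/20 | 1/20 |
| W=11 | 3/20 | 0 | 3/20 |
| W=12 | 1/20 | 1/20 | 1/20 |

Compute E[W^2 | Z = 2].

P(Z = 2) = 1/4.
Σ W^2·P over the event = 36·(4/20) + 144·(1/20) = 72/5.
E[W^2 | Z = 2] = (72/5) / (1/4) = 288/5.

288/5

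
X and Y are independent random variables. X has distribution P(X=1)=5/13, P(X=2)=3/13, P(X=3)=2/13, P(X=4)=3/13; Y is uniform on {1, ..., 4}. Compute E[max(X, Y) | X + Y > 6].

4

P(X + Y > 6) = 2/13.
Summing max(X,Y)·P(x,y) over outcomes with X + Y > 6 gives 8/13.
E[max(X, Y) | X + Y > 6] = (8/13) / (2/13) = 4.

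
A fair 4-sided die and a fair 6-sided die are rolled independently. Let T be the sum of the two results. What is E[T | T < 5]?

10/3

P(T < 5) = 1/4.
Σ over the event: 2·1/24 + 3·1/12 + 4·1/8 = 5/6.
E[T | T < 5] = (5/6) / (1/4) = 10/3.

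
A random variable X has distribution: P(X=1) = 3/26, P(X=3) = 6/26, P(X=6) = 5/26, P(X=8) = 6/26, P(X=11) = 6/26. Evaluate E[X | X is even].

78/11

P(X is even) = 11/26.
Σ over the event: 6·5/26 + 8·3/13 = 3.
E[X | X is even] = (3) / (11/26) = 78/11.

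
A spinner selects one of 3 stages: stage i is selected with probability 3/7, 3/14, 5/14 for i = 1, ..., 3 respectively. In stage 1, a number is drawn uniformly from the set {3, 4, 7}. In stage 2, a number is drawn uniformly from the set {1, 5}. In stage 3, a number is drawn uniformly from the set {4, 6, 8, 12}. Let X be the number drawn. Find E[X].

E[X | stage 1] = (3+4+7)/3 = 14/3.
E[X | stage 2] = (1+5)/2 = 3.
E[X | stage 3] = (4+6+8+12)/4 = 15/2.
E[X] = (3/7)·(14/3) + (3/14)·(3) + (5/14)·(15/2) = 149/28.

149/28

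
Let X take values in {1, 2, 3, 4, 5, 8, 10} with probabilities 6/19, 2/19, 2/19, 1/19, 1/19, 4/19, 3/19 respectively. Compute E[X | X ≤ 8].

57/16

P(X ≤ 8) = 16/19.
Σ over the event: 1·6/19 + 2·2/19 + 3·2/19 + 4·1/19 + 5·1/19 + 8·4/19 = 3.
E[X | X ≤ 8] = (3) / (16/19) = 57/16.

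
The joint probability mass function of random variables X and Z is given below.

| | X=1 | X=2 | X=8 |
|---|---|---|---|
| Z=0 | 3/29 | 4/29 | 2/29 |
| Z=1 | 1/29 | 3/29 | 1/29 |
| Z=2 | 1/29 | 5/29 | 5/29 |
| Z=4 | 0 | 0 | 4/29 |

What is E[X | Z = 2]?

51/11

P(Z = 2) = 11/29.
Σ X·P over the event = 1·(1/29) + 2·(5/29) + 8·(5/29) = 51/29.
E[X | Z = 2] = (51/29) / (11/29) = 51/11.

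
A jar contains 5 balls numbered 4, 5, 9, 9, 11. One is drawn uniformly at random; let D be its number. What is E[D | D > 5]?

P(D > 5) = 3/5.
Σ over the event: 9·2/5 + 11·1/5 = 29/5.
E[D | D > 5] = (29/5) / (3/5) = 29/3.

29/3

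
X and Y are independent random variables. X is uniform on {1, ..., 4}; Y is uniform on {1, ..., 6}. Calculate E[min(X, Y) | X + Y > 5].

37/14

P(X + Y > 5) = 7/12.
Summing min(X,Y)·P(x,y) over outcomes with X + Y > 5 gives 37/24.
E[min(X, Y) | X + Y > 5] = (37/24) / (7/12) = 37/14.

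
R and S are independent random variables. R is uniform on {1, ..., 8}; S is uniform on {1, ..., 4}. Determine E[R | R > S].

62/11

P(R > S) = 11/16.
Summing R·P(x,y) over outcomes with R > S gives 31/8.
E[R | R > S] = (31/8) / (11/16) = 62/11.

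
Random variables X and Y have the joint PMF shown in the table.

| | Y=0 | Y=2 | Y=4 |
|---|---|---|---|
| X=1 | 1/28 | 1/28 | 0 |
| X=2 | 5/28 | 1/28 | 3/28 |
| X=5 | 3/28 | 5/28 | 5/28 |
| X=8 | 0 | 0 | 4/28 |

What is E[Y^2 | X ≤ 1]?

P(X ≤ 1) = 1/14.
Σ Y^2·P over the event = 0·(1/28) + 4·(1/28) = 1/7.
E[Y^2 | X ≤ 1] = (1/7) / (1/14) = 2.

2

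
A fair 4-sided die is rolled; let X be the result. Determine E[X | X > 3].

Given X > 3, X is equally likely to be any of {4}.
E[X | X > 3] = (4) / 1 = 4.

4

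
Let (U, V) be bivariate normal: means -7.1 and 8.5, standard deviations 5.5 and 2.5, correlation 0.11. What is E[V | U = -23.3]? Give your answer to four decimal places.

For a bivariate normal, E[V | U=x] = μ_V + ρ·(σ_V/σ_U)·(x − μ_U).
E[V | U=-23.3] = 8.5 + (0.11)·(2.5/5.5)·(-23.3 − (-7.1)) = 8.5 + (0.05)·(-16.2) = 7.6900.

7.6900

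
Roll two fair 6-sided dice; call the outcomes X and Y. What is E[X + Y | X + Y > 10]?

34/3

P(X + Y > 10) = 1/12.
Summing (X+Y)·P(x,y) over outcomes with X + Y > 10 gives 17/18.
E[X + Y | X + Y > 10] = (17/18) / (1/12) = 34/3.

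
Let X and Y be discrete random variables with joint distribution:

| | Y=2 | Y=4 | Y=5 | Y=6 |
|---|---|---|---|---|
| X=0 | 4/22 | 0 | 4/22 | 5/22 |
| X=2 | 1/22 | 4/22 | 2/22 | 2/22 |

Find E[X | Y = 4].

P(Y = 4) = 2/11.
Σ X·P over the event = 2·(4/22) = 4/11.
E[X | Y = 4] = (4/11) / (2/11) = 2.

2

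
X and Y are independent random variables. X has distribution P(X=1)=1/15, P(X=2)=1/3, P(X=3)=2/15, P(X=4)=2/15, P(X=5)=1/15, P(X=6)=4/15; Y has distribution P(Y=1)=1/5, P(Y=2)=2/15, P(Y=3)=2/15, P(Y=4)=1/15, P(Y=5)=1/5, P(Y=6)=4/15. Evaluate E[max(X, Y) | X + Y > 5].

P(X + Y > 5) = 166/225.
Summing max(X,Y)·P(x,y) over outcomes with X + Y > 5 gives 101/25.
E[max(X, Y) | X + Y > 5] = (101/25) / (166/225) = 909/166.

909/166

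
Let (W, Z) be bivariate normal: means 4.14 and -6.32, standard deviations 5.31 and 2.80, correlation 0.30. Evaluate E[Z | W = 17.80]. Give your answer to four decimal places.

The regression of Z on W has slope ρ·σ_Z/σ_W and passes through (μ_W, μ_Z).
E[Z | W=17.80] = -6.32 + (0.30)·(2.80/5.31)·(17.80 − (4.14)) = -6.32 + (0.15819)·(13.66) = -4.1591.

-4.1591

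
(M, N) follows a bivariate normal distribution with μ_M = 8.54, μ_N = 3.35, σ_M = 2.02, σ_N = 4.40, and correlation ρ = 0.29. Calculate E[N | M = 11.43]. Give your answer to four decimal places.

5.1756

The regression of N on M has slope ρ·σ_N/σ_M and passes through (μ_M, μ_N).
E[N | M=11.43] = 3.35 + (0.29)·(4.40/2.02)·(11.43 − (8.54)) = 3.35 + (0.63168)·(2.89) = 5.1756.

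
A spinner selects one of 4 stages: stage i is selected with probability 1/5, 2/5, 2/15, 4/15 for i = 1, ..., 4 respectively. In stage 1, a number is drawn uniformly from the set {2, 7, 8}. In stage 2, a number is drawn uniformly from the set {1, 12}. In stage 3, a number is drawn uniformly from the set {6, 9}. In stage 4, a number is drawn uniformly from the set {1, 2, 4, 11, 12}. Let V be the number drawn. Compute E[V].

19/3

E[V | stage 1] = (2+7+8)/3 = 17/3.
E[V | stage 2] = (1+12)/2 = 13/2.
E[V | stage 3] = (6+9)/2 = 15/2.
E[V | stage 4] = (1+2+4+11+12)/5 = 6.
By the law of total expectation,
E[V] = (1/5)·(17/3) + (2/5)·(13/2) + (2/15)·(15/2) + (4/15)·(6) = 19/3.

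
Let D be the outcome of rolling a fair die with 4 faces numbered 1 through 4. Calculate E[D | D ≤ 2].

3/2

Given D ≤ 2, D is equally likely to be any of {1, 2}.
E[D | D ≤ 2] = (1 + 2) / 2 = 3/2.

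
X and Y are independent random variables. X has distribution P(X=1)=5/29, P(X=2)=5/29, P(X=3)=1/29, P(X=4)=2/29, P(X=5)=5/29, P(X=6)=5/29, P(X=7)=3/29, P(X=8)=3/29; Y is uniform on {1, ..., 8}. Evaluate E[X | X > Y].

584/97

P(X > Y) = 97/232.
Summing X·P(x,y) over outcomes with X > Y gives 73/29.
E[X | X > Y] = (73/29) / (97/232) = 584/97.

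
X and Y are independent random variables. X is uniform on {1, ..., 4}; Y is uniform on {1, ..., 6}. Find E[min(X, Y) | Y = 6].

5/2

Outcomes with Y = 6: (1,6), (2,6), (3,6), (4,6), each with probability 1/24.
E[min(X, Y) | Y = 6] = (1 + 2 + 3 + 4) / 4 = 5/2.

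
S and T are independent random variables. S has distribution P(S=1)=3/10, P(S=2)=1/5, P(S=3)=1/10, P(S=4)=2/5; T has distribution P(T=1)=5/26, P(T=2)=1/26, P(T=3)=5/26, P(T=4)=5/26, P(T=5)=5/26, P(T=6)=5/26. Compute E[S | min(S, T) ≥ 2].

P(min(S, T) ≥ 2) = 147/260.
Summing S·P(x,y) over outcomes with min(S, T) ≥ 2 gives 483/260.
E[S | min(S, T) ≥ 2] = (483/260) / (147/260) = 23/7.

23/7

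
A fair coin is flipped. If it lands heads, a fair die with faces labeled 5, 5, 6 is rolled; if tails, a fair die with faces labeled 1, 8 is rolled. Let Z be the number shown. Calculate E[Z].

E[Z | heads] = (5+5+6)/3 = 16/3.
E[Z | tails] = (1+8)/2 = 9/2.
E[Z] = (1/2)·(16/3) + (1/2)·(9/2) = 59/12.

59/12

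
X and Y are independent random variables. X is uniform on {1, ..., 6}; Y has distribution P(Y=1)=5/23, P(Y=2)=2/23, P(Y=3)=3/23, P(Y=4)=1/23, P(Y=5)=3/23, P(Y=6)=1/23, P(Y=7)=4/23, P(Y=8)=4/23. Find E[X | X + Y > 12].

17/3

P(X + Y > 12) = 2/23.
Summing X·P(x,y) over outcomes with X + Y > 12 gives 34/69.
E[X | X + Y > 12] = (34/69) / (2/23) = 17/3.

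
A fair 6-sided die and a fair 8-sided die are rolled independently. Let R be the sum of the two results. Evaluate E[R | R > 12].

40/3

P(R > 12) = 1/16.
Σ over the event: 13·1/24 + 14·1/48 = 5/6.
E[R | R > 12] = (5/6) / (1/16) = 40/3.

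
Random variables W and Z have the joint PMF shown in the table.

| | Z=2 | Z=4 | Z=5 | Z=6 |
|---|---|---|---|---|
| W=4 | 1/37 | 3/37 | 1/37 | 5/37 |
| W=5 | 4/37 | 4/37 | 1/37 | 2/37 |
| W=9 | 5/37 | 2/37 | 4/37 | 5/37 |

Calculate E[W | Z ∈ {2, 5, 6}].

P(Z ∈ {2, 5, 6}) = 28/37.
Summing W·P(W=x,Z=y) over the conditioning event gives 189/37.
E[W | Z ∈ {2, 5, 6}] = (189/37) / (28/37) = 27/4.

27/4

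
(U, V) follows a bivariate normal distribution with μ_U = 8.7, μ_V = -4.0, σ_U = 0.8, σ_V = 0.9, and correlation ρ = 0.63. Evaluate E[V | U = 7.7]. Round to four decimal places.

-4.7088

For a bivariate normal, E[V | U=x] = μ_V + ρ·(σ_V/σ_U)·(x − μ_U).
E[V | U=7.7] = -4.0 + (0.63)·(0.9/0.8)·(7.7 − (8.7)) = -4.0 + (0.70875)·(-1) = -4.7088.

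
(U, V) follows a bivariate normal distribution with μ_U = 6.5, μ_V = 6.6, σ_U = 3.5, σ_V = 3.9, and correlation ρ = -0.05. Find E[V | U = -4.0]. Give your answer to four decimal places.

E[V | U=x] = μ_V + ρ(σ_V/σ_U)(x − μ_U) for jointly normal variables.
E[V | U=-4.0] = 6.6 + (-0.05)·(3.9/3.5)·(-4.0 − (6.5)) = 6.6 + (-0.055714)·(-10.5) = 7.1850.

7.1850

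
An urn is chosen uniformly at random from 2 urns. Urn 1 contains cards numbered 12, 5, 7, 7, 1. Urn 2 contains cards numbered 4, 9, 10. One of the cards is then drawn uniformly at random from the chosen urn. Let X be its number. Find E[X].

E[X | urn 1] = (12+5+7+7+1)/5 = 32/5.
E[X | urn 2] = (4+9+10)/3 = 23/3.
E[X] = (1/2)·(32/5) + (1/2)·(23/3) = 211/30.

211/30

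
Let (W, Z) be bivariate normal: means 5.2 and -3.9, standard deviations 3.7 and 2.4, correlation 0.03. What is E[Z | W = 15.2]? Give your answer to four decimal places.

E[Z | W=x] = μ_Z + ρ(σ_Z/σ_W)(x − μ_W) for jointly normal variables.
E[Z | W=15.2] = -3.9 + (0.03)·(2.4/3.7)·(15.2 − (5.2)) = -3.9 + (0.019459)·(10) = -3.7054.

-3.7054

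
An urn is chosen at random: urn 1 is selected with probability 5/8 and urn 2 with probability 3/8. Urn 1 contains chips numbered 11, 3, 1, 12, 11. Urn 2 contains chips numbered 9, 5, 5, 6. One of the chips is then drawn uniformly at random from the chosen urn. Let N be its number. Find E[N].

227/32

E[N | urn 1] = (11+3+1+12+11)/5 = 38/5.
E[N | urn 2] = (9+5+5+6)/4 = 25/4.
By the law of total expectation,
E[N] = (5/8)·(38/5) + (3/8)·(25/4) = 227/32.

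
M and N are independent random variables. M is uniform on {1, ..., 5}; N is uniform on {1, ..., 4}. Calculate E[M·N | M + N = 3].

Outcomes with M + N = 3: (1,2), (2,1), each with probability 1/20.
E[M·N | M + N = 3] = (2 + 2) / 2 = 2.

2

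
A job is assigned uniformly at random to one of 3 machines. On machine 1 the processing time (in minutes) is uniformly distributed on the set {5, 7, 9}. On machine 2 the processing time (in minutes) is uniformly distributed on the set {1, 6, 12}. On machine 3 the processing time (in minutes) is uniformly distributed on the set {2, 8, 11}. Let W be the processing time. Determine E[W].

E[W | machine 1] = (5+7+9)/3 = 7.
E[W | machine 2] = (1+6+12)/3 = 19/3.
E[W | machine 3] = (2+8+11)/3 = 7.
By the law of total expectation,
E[W] = (1/3)·(7) + (1/3)·(19/3) + (1/3)·(7) = 61/9.

61/9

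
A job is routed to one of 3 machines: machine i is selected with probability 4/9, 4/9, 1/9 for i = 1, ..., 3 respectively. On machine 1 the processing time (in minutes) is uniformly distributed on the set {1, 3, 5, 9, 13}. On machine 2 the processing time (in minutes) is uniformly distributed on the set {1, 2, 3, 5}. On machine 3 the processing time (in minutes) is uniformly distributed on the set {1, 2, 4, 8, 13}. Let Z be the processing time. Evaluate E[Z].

E[Z | machine 1] = (1+3+5+9+13)/5 = 31/5.
E[Z | machine 2] = (1+2+3+5)/4 = 11/4.
E[Z | machine 3] = (1+2+4+8+13)/5 = 28/5.
E[Z] = (4/9)·(31/5) + (4/9)·(11/4) + (1/9)·(28/5) = 23/5.

23/5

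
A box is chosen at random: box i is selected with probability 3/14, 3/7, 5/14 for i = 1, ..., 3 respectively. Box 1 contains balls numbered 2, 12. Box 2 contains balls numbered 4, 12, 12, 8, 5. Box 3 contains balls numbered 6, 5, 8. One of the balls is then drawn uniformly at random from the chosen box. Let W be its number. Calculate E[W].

E[W | box 1] = (2+12)/2 = 7.
E[W | box 2] = (4+12+12+8+5)/5 = 41/5.
E[W | box 3] = (6+5+8)/3 = 19/3.
By the law of total expectation,
E[W] = (3/14)·(7) + (3/7)·(41/5) + (5/14)·(19/3) = 764/105.

764/105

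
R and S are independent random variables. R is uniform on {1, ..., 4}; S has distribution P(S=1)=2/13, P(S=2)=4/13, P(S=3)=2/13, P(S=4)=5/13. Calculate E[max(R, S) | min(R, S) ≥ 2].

116/33

P(min(R, S) ≥ 2) = 33/52.
Summing max(R,S)·P(x,y) over outcomes with min(R, S) ≥ 2 gives 29/13.
E[max(R, S) | min(R, S) ≥ 2] = (29/13) / (33/52) = 116/33.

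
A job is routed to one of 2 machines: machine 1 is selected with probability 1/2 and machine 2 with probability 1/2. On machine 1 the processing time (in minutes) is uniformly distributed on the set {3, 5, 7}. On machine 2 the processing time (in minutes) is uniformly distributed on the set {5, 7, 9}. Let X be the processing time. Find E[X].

E[X | machine 1] = (3+5+7)/3 = 5.
E[X | machine 2] = (5+7+9)/3 = 7.
E[X] = (1/2)·(5) + (1/2)·(7) = 6.

6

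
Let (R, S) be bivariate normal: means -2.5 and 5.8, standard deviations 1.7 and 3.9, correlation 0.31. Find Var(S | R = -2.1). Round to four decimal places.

13.7483

For a bivariate normal, Var(S | R=x) = σ_S²(1 − ρ²).
Var(S | R=-2.1) = (3.9)²·(1 − (0.31)²) = 15.21·0.9039 = 13.7483.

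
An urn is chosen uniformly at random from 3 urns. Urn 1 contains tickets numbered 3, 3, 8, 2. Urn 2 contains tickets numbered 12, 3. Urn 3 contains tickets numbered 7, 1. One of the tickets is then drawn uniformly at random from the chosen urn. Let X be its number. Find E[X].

31/6

E[X | urn 1] = (3+3+8+2)/4 = 4.
E[X | urn 2] = (12+3)/2 = 15/2.
E[X | urn 3] = (7+1)/2 = 4.
By the law of total expectation,
E[X] = (1/3)·(4) + (1/3)·(15/2) + (1/3)·(4) = 31/6.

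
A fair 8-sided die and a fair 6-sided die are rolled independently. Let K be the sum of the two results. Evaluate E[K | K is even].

8

P(K is even) = 1/2.
Σ over the event: 2·1/48 + 4·1/16 + 6·5/48 + 8·1/8 + 10·5/48 + 12·1/16 + 14·1/48 = 4.
E[K | K is even] = (4) / (1/2) = 8.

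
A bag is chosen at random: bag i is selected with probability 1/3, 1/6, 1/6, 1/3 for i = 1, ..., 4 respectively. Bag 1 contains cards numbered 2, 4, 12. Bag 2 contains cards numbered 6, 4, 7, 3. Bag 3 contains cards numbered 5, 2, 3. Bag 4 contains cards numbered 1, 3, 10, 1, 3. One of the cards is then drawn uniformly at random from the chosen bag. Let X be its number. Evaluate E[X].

E[X | bag 1] = (2+4+12)/3 = 6.
E[X | bag 2] = (6+4+7+3)/4 = 5.
E[X | bag 3] = (5+2+3)/3 = 10/3.
E[X | bag 4] = (1+3+10+1+3)/5 = 18/5.
E[X] = (1/3)·(6) + (1/6)·(5) + (1/6)·(10/3) + (1/3)·(18/5) = 413/90.

413/90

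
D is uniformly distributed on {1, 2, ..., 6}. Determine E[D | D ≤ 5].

Given D ≤ 5, D is equally likely to be any of {1, 2, 3, 4, 5}.
E[D | D ≤ 5] = (1 + 2 + 3 + 4 + 5) / 5 = 3.

3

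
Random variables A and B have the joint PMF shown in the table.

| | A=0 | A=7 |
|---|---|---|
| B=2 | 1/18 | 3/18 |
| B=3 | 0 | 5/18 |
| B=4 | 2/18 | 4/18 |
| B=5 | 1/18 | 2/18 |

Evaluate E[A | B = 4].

14/3

P(B = 4) = 1/3.
Σ A·P over the event = 0·(2/18) + 7·(4/18) = 14/9.
E[A | B = 4] = (14/9) / (1/3) = 14/3.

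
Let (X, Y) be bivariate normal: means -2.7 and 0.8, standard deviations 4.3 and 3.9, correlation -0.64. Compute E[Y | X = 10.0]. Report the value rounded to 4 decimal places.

-6.5719

The regression of Y on X has slope ρ·σ_Y/σ_X and passes through (μ_X, μ_Y).
E[Y | X=10.0] = 0.8 + (-0.64)·(3.9/4.3)·(10.0 − (-2.7)) = 0.8 + (-0.580465)·(12.7) = -6.5719.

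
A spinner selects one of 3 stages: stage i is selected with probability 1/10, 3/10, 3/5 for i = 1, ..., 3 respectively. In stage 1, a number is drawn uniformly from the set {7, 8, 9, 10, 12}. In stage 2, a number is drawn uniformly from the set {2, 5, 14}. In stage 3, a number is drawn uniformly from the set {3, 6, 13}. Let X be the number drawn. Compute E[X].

371/50

E[X | stage 1] = (7+8+9+10+12)/5 = 46/5.
E[X | stage 2] = (2+5+14)/3 = 7.
E[X | stage 3] = (3+6+13)/3 = 22/3.
By the law of total expectation,
E[X] = (1/10)·(46/5) + (3/10)·(7) + (3/5)·(22/3) = 371/50.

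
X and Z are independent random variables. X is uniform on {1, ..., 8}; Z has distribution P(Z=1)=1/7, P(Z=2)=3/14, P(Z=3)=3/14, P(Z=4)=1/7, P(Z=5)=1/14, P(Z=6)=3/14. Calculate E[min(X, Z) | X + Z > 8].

P(X + Z > 8) = 3/7.
Summing min(X,Z)·P(x,y) over outcomes with X + Z > 8 gives 187/112.
E[min(X, Z) | X + Z > 8] = (187/112) / (3/7) = 187/48.

187/48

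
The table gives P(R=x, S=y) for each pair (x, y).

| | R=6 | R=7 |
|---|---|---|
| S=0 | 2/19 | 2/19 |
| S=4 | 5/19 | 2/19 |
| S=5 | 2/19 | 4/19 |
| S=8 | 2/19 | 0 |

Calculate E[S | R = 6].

46/11

P(R = 6) = 11/19.
Σ S·P over the event = 0·(2/19) + 4·(5/19) + 5·(2/19) + 8·(2/19) = 46/19.
E[S | R = 6] = (46/19) / (11/19) = 46/11.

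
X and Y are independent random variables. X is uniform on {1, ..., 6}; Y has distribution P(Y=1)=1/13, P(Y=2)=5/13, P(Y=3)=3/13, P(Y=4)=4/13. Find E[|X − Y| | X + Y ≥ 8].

P(X + Y ≥ 8) = 23/78.
Summing |X−Y|·P(x,y) over outcomes with X + Y ≥ 8 gives 47/78.
E[|X − Y| | X + Y ≥ 8] = (47/78) / (23/78) = 47/23.

47/23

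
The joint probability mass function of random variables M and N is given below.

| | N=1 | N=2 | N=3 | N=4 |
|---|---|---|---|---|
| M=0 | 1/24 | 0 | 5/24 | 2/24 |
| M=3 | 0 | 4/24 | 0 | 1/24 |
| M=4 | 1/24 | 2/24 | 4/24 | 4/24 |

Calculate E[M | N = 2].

10/3

P(N = 2) = 1/4.
Σ M·P over the event = 3·(4/24) + 4·(2/24) = 5/6.
E[M | N = 2] = (5/6) / (1/4) = 10/3.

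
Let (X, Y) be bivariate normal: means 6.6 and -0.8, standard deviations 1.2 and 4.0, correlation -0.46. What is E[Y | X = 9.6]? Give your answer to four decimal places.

For a bivariate normal, E[Y | X=x] = μ_Y + ρ·(σ_Y/σ_X)·(x − μ_X).
E[Y | X=9.6] = -0.8 + (-0.46)·(4.0/1.2)·(9.6 − (6.6)) = -0.8 + (-1.53333)·(3) = -5.4000.

-5.4000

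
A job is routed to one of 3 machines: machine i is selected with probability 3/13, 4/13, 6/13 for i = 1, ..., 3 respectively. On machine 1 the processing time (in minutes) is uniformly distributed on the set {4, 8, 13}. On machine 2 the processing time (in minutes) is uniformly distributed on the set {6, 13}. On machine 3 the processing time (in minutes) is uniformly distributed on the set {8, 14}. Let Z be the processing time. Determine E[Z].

129/13

E[Z | machine 1] = (4+8+13)/3 = 25/3.
E[Z | machine 2] = (6+13)/2 = 19/2.
E[Z | machine 3] = (8+14)/2 = 11.
By the law of total expectation,
E[Z] = (3/13)·(25/3) + (4/13)·(19/2) + (6/13)·(11) = 129/13.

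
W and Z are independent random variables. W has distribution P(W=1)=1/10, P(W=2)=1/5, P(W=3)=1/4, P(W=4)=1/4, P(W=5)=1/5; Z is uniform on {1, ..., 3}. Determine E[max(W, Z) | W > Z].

P(W > Z) = 41/60.
Summing max(W,Z)·P(x,y) over outcomes with W > Z gives 79/30.
E[max(W, Z) | W > Z] = (79/30) / (41/60) = 158/41.

158/41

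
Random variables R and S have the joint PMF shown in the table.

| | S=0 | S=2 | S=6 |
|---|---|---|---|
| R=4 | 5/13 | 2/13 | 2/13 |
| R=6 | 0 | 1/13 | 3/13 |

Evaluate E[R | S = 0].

P(S = 0) = 5/13.
Σ R·P over the event = 4·(5/13) = 20/13.
E[R | S = 0] = (20/13) / (5/13) = 4.

4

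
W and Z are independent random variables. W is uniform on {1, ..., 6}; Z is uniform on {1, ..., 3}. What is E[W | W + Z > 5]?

Outcomes with W + Z > 5: (3,3), (4,2), (4,3), (5,1), (5,2), (5,3), (6,1), (6,2), (6,3), each with probability 1/18.
E[W | W + Z > 5] = (3 + 4 + 4 + 5 + 5 + 5 + 6 + 6 + 6) / 9 = 44/9.

44/9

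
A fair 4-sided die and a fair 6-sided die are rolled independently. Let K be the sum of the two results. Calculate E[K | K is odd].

P(K is odd) = 1/2.
Σ over the event: 3·1/12 + 5·1/6 + 7·1/6 + 9·1/12 = 3.
E[K | K is odd] = (3) / (1/2) = 6.

6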